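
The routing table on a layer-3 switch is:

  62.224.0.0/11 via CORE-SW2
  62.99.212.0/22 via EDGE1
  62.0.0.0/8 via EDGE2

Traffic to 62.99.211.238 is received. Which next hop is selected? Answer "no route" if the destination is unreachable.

EDGE2

Routes whose prefix contains 62.99.211.238:
  62.0.0.0/8 (62.0.0.0 - 62.255.255.255) -> EDGE2
More-specific entries that do NOT match:
  62.99.212.0/22 (62.99.212.0 - 62.99.215.255) does not contain 62.99.211.238
  62.224.0.0/11 (62.224.0.0 - 62.255.255.255) does not contain 62.99.211.238
Longest matching prefix is /8 -> next hop EDGE2.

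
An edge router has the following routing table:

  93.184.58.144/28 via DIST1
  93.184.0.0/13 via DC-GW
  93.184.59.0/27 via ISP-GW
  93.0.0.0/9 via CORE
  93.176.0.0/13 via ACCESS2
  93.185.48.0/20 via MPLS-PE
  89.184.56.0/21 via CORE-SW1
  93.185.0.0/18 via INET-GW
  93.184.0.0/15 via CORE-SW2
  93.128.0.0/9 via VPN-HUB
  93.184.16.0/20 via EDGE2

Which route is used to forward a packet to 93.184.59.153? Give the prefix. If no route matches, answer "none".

Entries matching 93.184.59.153:
  93.128.0.0/9 (93.128.0.0 - 93.255.255.255)
  93.184.0.0/13 (93.184.0.0 - 93.191.255.255)
  93.184.0.0/15 (93.184.0.0 - 93.185.255.255)
Most specific is 93.184.0.0/15.

93.184.0.0/15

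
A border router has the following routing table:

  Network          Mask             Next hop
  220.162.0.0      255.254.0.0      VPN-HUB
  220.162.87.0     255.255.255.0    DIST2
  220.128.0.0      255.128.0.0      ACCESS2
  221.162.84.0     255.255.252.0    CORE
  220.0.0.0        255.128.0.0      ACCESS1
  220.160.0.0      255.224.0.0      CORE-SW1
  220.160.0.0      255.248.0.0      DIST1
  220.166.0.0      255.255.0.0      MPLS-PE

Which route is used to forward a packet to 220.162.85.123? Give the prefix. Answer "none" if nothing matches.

220.162.0.0/15

Entries matching 220.162.85.123:
  220.128.0.0/9 (220.128.0.0 - 220.255.255.255)
  220.160.0.0/11 (220.160.0.0 - 220.191.255.255)
  220.160.0.0/13 (220.160.0.0 - 220.167.255.255)
  220.162.0.0/15 (220.162.0.0 - 220.163.255.255)
Most specific is 220.162.0.0/15.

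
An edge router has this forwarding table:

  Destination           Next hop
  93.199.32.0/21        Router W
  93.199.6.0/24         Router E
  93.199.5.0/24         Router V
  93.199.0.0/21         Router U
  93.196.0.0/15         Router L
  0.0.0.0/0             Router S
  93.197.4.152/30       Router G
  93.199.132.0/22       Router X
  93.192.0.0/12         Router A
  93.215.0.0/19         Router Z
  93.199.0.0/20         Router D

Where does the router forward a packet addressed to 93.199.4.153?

Router U

Routes whose prefix contains 93.199.4.153:
  0.0.0.0/0 (default, matches everything) -> Router S
  93.192.0.0/12 (93.192.0.0 - 93.207.255.255) -> Router A
  93.199.0.0/20 (93.199.0.0 - 93.199.15.255) -> Router D
  93.199.0.0/21 (93.199.0.0 - 93.199.7.255) -> Router U
More-specific entries that do NOT match:
  93.197.4.152/30 (93.197.4.152 - 93.197.4.155) does not contain 93.199.4.153
  93.199.6.0/24 (93.199.6.0 - 93.199.6.255) does not contain 93.199.4.153
  93.199.5.0/24 (93.199.5.0 - 93.199.5.255) does not contain 93.199.4.153
  93.199.132.0/22 (93.199.132.0 - 93.199.135.255) does not contain 93.199.4.153
Longest matching prefix is /21 -> next hop Router U.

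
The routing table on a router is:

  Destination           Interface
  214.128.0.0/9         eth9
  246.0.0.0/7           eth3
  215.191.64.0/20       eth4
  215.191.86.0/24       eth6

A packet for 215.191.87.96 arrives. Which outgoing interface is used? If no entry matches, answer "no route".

No entry's prefix contains 215.191.87.96; there is no default route.

no route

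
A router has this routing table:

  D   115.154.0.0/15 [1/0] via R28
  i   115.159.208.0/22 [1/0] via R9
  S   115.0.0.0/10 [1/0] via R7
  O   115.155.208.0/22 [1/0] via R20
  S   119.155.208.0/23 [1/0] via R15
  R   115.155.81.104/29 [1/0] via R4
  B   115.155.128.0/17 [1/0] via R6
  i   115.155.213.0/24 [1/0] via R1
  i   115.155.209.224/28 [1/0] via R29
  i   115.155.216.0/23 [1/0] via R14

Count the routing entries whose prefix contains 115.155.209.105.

Prefixes containing 115.155.209.105:
  115.154.0.0/15 (115.154.0.0 - 115.155.255.255)
  115.155.128.0/17 (115.155.128.0 - 115.155.255.255)
  115.155.208.0/22 (115.155.208.0 - 115.155.211.255)
Total matching entries: 3.

3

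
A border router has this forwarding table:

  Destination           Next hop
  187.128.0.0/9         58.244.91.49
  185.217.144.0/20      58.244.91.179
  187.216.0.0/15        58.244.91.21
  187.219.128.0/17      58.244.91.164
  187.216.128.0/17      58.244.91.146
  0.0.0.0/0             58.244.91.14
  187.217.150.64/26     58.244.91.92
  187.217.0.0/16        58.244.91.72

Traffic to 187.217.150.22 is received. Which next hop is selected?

58.244.91.72

Routes whose prefix contains 187.217.150.22:
  0.0.0.0/0 (default, matches everything) -> 58.244.91.14
  187.128.0.0/9 (187.128.0.0 - 187.255.255.255) -> 58.244.91.49
  187.216.0.0/15 (187.216.0.0 - 187.217.255.255) -> 58.244.91.21
  187.217.0.0/16 (187.217.0.0 - 187.217.255.255) -> 58.244.91.72
More-specific entries that do NOT match:
  187.217.150.64/26 (187.217.150.64 - 187.217.150.127) does not contain 187.217.150.22
  185.217.144.0/20 (185.217.144.0 - 185.217.159.255) does not contain 187.217.150.22
  187.219.128.0/17 (187.219.128.0 - 187.219.255.255) does not contain 187.217.150.22
  187.216.128.0/17 (187.216.128.0 - 187.216.255.255) does not contain 187.217.150.22
Longest matching prefix is /16 -> next hop 58.244.91.72.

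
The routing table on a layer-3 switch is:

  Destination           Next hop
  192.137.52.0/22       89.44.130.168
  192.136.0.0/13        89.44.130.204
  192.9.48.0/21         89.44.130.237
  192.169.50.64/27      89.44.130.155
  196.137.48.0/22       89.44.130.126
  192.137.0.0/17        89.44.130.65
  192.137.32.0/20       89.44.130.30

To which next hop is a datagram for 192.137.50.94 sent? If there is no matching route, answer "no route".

Routes whose prefix contains 192.137.50.94:
  192.136.0.0/13 (192.136.0.0 - 192.143.255.255) -> 89.44.130.204
  192.137.0.0/17 (192.137.0.0 - 192.137.127.255) -> 89.44.130.65
More-specific entries that do NOT match:
  192.169.50.64/27 (192.169.50.64 - 192.169.50.95) does not contain 192.137.50.94
  192.137.52.0/22 (192.137.52.0 - 192.137.55.255) does not contain 192.137.50.94
  196.137.48.0/22 (196.137.48.0 - 196.137.51.255) does not contain 192.137.50.94
  192.9.48.0/21 (192.9.48.0 - 192.9.55.255) does not contain 192.137.50.94
  192.137.32.0/20 (192.137.32.0 - 192.137.47.255) does not contain 192.137.50.94
Longest matching prefix is /17 -> next hop 89.44.130.65.

89.44.130.65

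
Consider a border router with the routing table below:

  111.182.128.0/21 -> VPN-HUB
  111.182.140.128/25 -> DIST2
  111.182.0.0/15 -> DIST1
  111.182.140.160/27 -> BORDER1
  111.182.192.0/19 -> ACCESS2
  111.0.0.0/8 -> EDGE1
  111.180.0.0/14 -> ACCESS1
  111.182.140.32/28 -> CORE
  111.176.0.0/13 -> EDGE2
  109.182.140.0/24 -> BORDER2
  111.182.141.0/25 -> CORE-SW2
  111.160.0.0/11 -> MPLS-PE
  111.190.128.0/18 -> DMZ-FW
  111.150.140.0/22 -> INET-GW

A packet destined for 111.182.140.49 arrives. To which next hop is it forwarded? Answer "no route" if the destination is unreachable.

DIST1

Routes whose prefix contains 111.182.140.49:
  111.0.0.0/8 (111.0.0.0 - 111.255.255.255) -> EDGE1
  111.160.0.0/11 (111.160.0.0 - 111.191.255.255) -> MPLS-PE
  111.176.0.0/13 (111.176.0.0 - 111.183.255.255) -> EDGE2
  111.180.0.0/14 (111.180.0.0 - 111.183.255.255) -> ACCESS1
  111.182.0.0/15 (111.182.0.0 - 111.183.255.255) -> DIST1
More-specific entries that do NOT match:
  111.182.140.32/28 (111.182.140.32 - 111.182.140.47) does not contain 111.182.140.49
  111.182.140.160/27 (111.182.140.160 - 111.182.140.191) does not contain 111.182.140.49
  111.182.140.128/25 (111.182.140.128 - 111.182.140.255) does not contain 111.182.140.49
  111.182.141.0/25 (111.182.141.0 - 111.182.141.127) does not contain 111.182.140.49
  109.182.140.0/24 (109.182.140.0 - 109.182.140.255) does not contain 111.182.140.49
  111.150.140.0/22 (111.150.140.0 - 111.150.143.255) does not contain 111.182.140.49
  111.182.128.0/21 (111.182.128.0 - 111.182.135.255) does not contain 111.182.140.49
  111.182.192.0/19 (111.182.192.0 - 111.182.223.255) does not contain 111.182.140.49
  111.190.128.0/18 (111.190.128.0 - 111.190.191.255) does not contain 111.182.140.49
Longest matching prefix is /15 -> next hop DIST1.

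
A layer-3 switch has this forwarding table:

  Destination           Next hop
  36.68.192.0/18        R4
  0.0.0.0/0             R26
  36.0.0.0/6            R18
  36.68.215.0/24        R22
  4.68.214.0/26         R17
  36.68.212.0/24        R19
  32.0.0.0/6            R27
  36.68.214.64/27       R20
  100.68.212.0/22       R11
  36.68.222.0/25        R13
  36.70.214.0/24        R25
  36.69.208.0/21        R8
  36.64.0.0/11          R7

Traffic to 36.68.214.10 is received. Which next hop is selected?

Routes whose prefix contains 36.68.214.10:
  0.0.0.0/0 (default, matches everything) -> R26
  36.0.0.0/6 (36.0.0.0 - 39.255.255.255) -> R18
  36.64.0.0/11 (36.64.0.0 - 36.95.255.255) -> R7
  36.68.192.0/18 (36.68.192.0 - 36.68.255.255) -> R4
More-specific entries that do NOT match:
  36.68.214.64/27 (36.68.214.64 - 36.68.214.95) does not contain 36.68.214.10
  4.68.214.0/26 (4.68.214.0 - 4.68.214.63) does not contain 36.68.214.10
  36.68.222.0/25 (36.68.222.0 - 36.68.222.127) does not contain 36.68.214.10
  36.68.215.0/24 (36.68.215.0 - 36.68.215.255) does not contain 36.68.214.10
  36.68.212.0/24 (36.68.212.0 - 36.68.212.255) does not contain 36.68.214.10
  36.70.214.0/24 (36.70.214.0 - 36.70.214.255) does not contain 36.68.214.10
  100.68.212.0/22 (100.68.212.0 - 100.68.215.255) does not contain 36.68.214.10
  36.69.208.0/21 (36.69.208.0 - 36.69.215.255) does not contain 36.68.214.10
Longest matching prefix is /18 -> next hop R4.

R4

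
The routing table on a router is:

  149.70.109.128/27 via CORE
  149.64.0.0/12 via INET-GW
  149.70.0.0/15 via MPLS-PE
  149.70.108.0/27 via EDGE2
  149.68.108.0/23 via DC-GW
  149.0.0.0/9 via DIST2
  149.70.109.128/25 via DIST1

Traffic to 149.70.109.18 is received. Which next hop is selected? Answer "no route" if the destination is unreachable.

MPLS-PE

Routes whose prefix contains 149.70.109.18:
  149.0.0.0/9 (149.0.0.0 - 149.127.255.255) -> DIST2
  149.64.0.0/12 (149.64.0.0 - 149.79.255.255) -> INET-GW
  149.70.0.0/15 (149.70.0.0 - 149.71.255.255) -> MPLS-PE
More-specific entries that do NOT match:
  149.70.109.128/27 (149.70.109.128 - 149.70.109.159) does not contain 149.70.109.18
  149.70.108.0/27 (149.70.108.0 - 149.70.108.31) does not contain 149.70.109.18
  149.70.109.128/25 (149.70.109.128 - 149.70.109.255) does not contain 149.70.109.18
  149.68.108.0/23 (149.68.108.0 - 149.68.109.255) does not contain 149.70.109.18
Longest matching prefix is /15 -> next hop MPLS-PE.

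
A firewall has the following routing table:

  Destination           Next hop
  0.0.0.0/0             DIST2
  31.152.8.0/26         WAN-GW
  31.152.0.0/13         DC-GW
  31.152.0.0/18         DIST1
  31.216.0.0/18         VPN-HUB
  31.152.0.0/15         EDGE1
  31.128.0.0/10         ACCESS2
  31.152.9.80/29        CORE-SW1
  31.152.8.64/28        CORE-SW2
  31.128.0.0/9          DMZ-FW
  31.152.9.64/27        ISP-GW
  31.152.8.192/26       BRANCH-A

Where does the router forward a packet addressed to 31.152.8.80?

DIST1

Routes whose prefix contains 31.152.8.80:
  0.0.0.0/0 (default, matches everything) -> DIST2
  31.128.0.0/9 (31.128.0.0 - 31.255.255.255) -> DMZ-FW
  31.128.0.0/10 (31.128.0.0 - 31.191.255.255) -> ACCESS2
  31.152.0.0/13 (31.152.0.0 - 31.159.255.255) -> DC-GW
  31.152.0.0/15 (31.152.0.0 - 31.153.255.255) -> EDGE1
  31.152.0.0/18 (31.152.0.0 - 31.152.63.255) -> DIST1
More-specific entries that do NOT match:
  31.152.9.80/29 (31.152.9.80 - 31.152.9.87) does not contain 31.152.8.80
  31.152.8.64/28 (31.152.8.64 - 31.152.8.79) does not contain 31.152.8.80
  31.152.9.64/27 (31.152.9.64 - 31.152.9.95) does not contain 31.152.8.80
  31.152.8.0/26 (31.152.8.0 - 31.152.8.63) does not contain 31.152.8.80
  31.152.8.192/26 (31.152.8.192 - 31.152.8.255) does not contain 31.152.8.80
Longest matching prefix is /18 -> next hop DIST1.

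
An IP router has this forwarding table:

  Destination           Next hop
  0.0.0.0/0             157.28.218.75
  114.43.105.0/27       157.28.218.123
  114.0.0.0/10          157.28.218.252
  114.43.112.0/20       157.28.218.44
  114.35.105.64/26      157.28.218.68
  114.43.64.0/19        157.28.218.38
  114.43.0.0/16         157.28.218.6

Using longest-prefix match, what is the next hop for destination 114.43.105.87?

Routes whose prefix contains 114.43.105.87:
  0.0.0.0/0 (default, matches everything) -> 157.28.218.75
  114.0.0.0/10 (114.0.0.0 - 114.63.255.255) -> 157.28.218.252
  114.43.0.0/16 (114.43.0.0 - 114.43.255.255) -> 157.28.218.6
More-specific entries that do NOT match:
  114.43.105.0/27 (114.43.105.0 - 114.43.105.31) does not contain 114.43.105.87
  114.35.105.64/26 (114.35.105.64 - 114.35.105.127) does not contain 114.43.105.87
  114.43.112.0/20 (114.43.112.0 - 114.43.127.255) does not contain 114.43.105.87
  114.43.64.0/19 (114.43.64.0 - 114.43.95.255) does not contain 114.43.105.87
Longest matching prefix is /16 -> next hop 157.28.218.6.

157.28.218.6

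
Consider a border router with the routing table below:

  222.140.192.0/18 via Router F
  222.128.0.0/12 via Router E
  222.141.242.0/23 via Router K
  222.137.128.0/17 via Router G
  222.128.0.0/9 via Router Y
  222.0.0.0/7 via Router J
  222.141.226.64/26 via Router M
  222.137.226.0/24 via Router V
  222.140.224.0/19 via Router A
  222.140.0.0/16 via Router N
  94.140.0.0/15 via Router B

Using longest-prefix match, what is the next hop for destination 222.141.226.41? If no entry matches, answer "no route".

Routes whose prefix contains 222.141.226.41:
  222.0.0.0/7 (222.0.0.0 - 223.255.255.255) -> Router J
  222.128.0.0/9 (222.128.0.0 - 222.255.255.255) -> Router Y
  222.128.0.0/12 (222.128.0.0 - 222.143.255.255) -> Router E
More-specific entries that do NOT match:
  222.141.226.64/26 (222.141.226.64 - 222.141.226.127) does not contain 222.141.226.41
  222.137.226.0/24 (222.137.226.0 - 222.137.226.255) does not contain 222.141.226.41
  222.141.242.0/23 (222.141.242.0 - 222.141.243.255) does not contain 222.141.226.41
  222.140.224.0/19 (222.140.224.0 - 222.140.255.255) does not contain 222.141.226.41
  222.140.192.0/18 (222.140.192.0 - 222.140.255.255) does not contain 222.141.226.41
  222.137.128.0/17 (222.137.128.0 - 222.137.255.255) does not contain 222.141.226.41
  222.140.0.0/16 (222.140.0.0 - 222.140.255.255) does not contain 222.141.226.41
  94.140.0.0/15 (94.140.0.0 - 94.141.255.255) does not contain 222.141.226.41
Longest matching prefix is /12 -> next hop Router E.

Router E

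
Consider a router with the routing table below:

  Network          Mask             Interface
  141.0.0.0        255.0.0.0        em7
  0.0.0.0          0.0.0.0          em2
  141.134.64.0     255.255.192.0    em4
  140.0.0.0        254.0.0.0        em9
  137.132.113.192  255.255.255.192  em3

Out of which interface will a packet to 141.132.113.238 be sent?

Routes whose prefix contains 141.132.113.238:
  0.0.0.0/0 (default, matches everything) -> em2
  140.0.0.0/7 (140.0.0.0 - 141.255.255.255) -> em9
  141.0.0.0/8 (141.0.0.0 - 141.255.255.255) -> em7
More-specific entries that do NOT match:
  137.132.113.192/26 (137.132.113.192 - 137.132.113.255) does not contain 141.132.113.238
  141.134.64.0/18 (141.134.64.0 - 141.134.127.255) does not contain 141.132.113.238
Longest matching prefix is /8 -> interface em7.

em7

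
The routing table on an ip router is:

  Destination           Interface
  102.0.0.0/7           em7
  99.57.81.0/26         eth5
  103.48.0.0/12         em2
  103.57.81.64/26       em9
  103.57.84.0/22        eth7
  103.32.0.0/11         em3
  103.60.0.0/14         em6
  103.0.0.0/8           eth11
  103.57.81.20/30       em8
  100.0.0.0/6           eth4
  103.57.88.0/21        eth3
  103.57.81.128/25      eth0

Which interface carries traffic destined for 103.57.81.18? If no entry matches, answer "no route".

Routes whose prefix contains 103.57.81.18:
  100.0.0.0/6 (100.0.0.0 - 103.255.255.255) -> eth4
  102.0.0.0/7 (102.0.0.0 - 103.255.255.255) -> em7
  103.0.0.0/8 (103.0.0.0 - 103.255.255.255) -> eth11
  103.32.0.0/11 (103.32.0.0 - 103.63.255.255) -> em3
  103.48.0.0/12 (103.48.0.0 - 103.63.255.255) -> em2
More-specific entries that do NOT match:
  103.57.81.20/30 (103.57.81.20 - 103.57.81.23) does not contain 103.57.81.18
  99.57.81.0/26 (99.57.81.0 - 99.57.81.63) does not contain 103.57.81.18
  103.57.81.64/26 (103.57.81.64 - 103.57.81.127) does not contain 103.57.81.18
  103.57.81.128/25 (103.57.81.128 - 103.57.81.255) does not contain 103.57.81.18
  103.57.84.0/22 (103.57.84.0 - 103.57.87.255) does not contain 103.57.81.18
  103.57.88.0/21 (103.57.88.0 - 103.57.95.255) does not contain 103.57.81.18
  103.60.0.0/14 (103.60.0.0 - 103.63.255.255) does not contain 103.57.81.18
Longest matching prefix is /12 -> interface em2.

em2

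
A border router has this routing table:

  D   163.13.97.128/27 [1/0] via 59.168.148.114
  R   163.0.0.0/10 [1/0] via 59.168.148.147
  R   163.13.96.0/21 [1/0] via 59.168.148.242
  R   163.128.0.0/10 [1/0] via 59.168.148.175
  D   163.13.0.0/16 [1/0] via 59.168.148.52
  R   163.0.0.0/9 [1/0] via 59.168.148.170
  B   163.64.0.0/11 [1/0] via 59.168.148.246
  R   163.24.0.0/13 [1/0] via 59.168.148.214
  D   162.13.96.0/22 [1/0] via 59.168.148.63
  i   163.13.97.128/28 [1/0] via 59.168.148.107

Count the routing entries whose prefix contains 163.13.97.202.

4

Prefixes containing 163.13.97.202:
  163.0.0.0/9 (163.0.0.0 - 163.127.255.255)
  163.0.0.0/10 (163.0.0.0 - 163.63.255.255)
  163.13.0.0/16 (163.13.0.0 - 163.13.255.255)
  163.13.96.0/21 (163.13.96.0 - 163.13.103.255)
Total matching entries: 4.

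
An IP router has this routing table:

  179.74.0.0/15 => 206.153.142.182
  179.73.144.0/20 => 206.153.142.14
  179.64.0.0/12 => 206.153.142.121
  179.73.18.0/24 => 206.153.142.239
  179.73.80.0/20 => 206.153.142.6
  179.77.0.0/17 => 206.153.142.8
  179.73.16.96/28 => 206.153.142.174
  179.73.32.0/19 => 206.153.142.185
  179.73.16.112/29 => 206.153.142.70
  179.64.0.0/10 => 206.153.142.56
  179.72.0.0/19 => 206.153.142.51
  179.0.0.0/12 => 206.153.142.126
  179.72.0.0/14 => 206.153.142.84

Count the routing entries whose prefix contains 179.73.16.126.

Prefixes containing 179.73.16.126:
  179.64.0.0/10 (179.64.0.0 - 179.127.255.255)
  179.64.0.0/12 (179.64.0.0 - 179.79.255.255)
  179.72.0.0/14 (179.72.0.0 - 179.75.255.255)
Total matching entries: 3.

3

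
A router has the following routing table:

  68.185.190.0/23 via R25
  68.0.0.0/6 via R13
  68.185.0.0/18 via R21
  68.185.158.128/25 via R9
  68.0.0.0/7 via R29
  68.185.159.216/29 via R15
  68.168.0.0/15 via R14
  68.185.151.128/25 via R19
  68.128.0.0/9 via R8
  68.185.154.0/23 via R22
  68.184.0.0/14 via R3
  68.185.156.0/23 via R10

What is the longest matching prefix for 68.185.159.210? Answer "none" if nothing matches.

68.184.0.0/14

Entries matching 68.185.159.210:
  68.0.0.0/6 (68.0.0.0 - 71.255.255.255)
  68.0.0.0/7 (68.0.0.0 - 69.255.255.255)
  68.128.0.0/9 (68.128.0.0 - 68.255.255.255)
  68.184.0.0/14 (68.184.0.0 - 68.187.255.255)
Most specific is 68.184.0.0/14.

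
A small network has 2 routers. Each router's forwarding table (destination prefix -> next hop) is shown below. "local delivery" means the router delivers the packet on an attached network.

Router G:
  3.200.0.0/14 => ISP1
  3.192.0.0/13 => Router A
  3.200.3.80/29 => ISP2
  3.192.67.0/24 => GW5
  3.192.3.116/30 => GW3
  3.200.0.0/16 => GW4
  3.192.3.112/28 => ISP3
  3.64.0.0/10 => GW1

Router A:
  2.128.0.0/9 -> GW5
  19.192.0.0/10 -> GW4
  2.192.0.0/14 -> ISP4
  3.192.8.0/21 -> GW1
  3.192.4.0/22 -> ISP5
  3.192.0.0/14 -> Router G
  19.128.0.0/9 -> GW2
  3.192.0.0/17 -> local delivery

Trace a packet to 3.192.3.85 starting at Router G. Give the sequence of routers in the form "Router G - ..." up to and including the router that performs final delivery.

At Router G: longest match for 3.192.3.85 is 3.192.0.0/13 -> Router A
At Router A: longest match for 3.192.3.85 is 3.192.0.0/17 -> local delivery

Router G - Router A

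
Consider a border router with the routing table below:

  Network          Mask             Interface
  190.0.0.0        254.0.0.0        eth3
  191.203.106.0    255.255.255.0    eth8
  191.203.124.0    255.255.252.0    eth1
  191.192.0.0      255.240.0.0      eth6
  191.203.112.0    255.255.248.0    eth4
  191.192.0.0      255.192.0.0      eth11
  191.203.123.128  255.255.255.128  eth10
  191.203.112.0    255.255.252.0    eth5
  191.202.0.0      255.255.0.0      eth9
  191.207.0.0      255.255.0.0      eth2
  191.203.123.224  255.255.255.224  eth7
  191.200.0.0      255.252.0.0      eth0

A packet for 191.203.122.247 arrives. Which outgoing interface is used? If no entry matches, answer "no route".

eth0

Routes whose prefix contains 191.203.122.247:
  190.0.0.0/7 (190.0.0.0 - 191.255.255.255) -> eth3
  191.192.0.0/10 (191.192.0.0 - 191.255.255.255) -> eth11
  191.192.0.0/12 (191.192.0.0 - 191.207.255.255) -> eth6
  191.200.0.0/14 (191.200.0.0 - 191.203.255.255) -> eth0
More-specific entries that do NOT match:
  191.203.123.224/27 (191.203.123.224 - 191.203.123.255) does not contain 191.203.122.247
  191.203.123.128/25 (191.203.123.128 - 191.203.123.255) does not contain 191.203.122.247
  191.203.106.0/24 (191.203.106.0 - 191.203.106.255) does not contain 191.203.122.247
  191.203.124.0/22 (191.203.124.0 - 191.203.127.255) does not contain 191.203.122.247
  191.203.112.0/22 (191.203.112.0 - 191.203.115.255) does not contain 191.203.122.247
  191.203.112.0/21 (191.203.112.0 - 191.203.119.255) does not contain 191.203.122.247
  191.202.0.0/16 (191.202.0.0 - 191.202.255.255) does not contain 191.203.122.247
  191.207.0.0/16 (191.207.0.0 - 191.207.255.255) does not contain 191.203.122.247
Longest matching prefix is /14 -> interface eth0.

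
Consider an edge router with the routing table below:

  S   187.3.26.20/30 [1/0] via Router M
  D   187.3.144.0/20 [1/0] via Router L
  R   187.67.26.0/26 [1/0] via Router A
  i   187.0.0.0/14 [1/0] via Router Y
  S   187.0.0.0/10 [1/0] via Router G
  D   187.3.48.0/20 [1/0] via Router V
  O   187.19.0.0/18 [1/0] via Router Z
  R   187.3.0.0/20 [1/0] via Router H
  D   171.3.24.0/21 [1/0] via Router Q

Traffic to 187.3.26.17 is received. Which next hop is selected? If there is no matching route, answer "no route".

Router Y

Routes whose prefix contains 187.3.26.17:
  187.0.0.0/10 (187.0.0.0 - 187.63.255.255) -> Router G
  187.0.0.0/14 (187.0.0.0 - 187.3.255.255) -> Router Y
More-specific entries that do NOT match:
  187.3.26.20/30 (187.3.26.20 - 187.3.26.23) does not contain 187.3.26.17
  187.67.26.0/26 (187.67.26.0 - 187.67.26.63) does not contain 187.3.26.17
  171.3.24.0/21 (171.3.24.0 - 171.3.31.255) does not contain 187.3.26.17
  187.3.144.0/20 (187.3.144.0 - 187.3.159.255) does not contain 187.3.26.17
  187.3.48.0/20 (187.3.48.0 - 187.3.63.255) does not contain 187.3.26.17
  187.3.0.0/20 (187.3.0.0 - 187.3.15.255) does not contain 187.3.26.17
  187.19.0.0/18 (187.19.0.0 - 187.19.63.255) does not contain 187.3.26.17
Longest matching prefix is /14 -> next hop Router Y.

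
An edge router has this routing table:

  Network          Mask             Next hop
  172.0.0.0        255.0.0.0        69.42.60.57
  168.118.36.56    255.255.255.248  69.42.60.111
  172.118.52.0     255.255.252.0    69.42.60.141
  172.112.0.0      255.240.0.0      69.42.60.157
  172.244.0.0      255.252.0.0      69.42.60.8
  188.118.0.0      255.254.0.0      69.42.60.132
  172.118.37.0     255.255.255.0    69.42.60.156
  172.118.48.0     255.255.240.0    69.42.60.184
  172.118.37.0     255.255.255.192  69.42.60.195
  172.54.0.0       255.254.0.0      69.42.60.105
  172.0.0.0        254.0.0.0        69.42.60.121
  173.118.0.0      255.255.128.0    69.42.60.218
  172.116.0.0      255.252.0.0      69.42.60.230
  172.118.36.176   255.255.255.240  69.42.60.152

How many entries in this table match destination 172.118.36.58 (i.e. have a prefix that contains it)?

4

Prefixes containing 172.118.36.58:
  172.0.0.0/7 (172.0.0.0 - 173.255.255.255)
  172.0.0.0/8 (172.0.0.0 - 172.255.255.255)
  172.112.0.0/12 (172.112.0.0 - 172.127.255.255)
  172.116.0.0/14 (172.116.0.0 - 172.119.255.255)
Total matching entries: 4.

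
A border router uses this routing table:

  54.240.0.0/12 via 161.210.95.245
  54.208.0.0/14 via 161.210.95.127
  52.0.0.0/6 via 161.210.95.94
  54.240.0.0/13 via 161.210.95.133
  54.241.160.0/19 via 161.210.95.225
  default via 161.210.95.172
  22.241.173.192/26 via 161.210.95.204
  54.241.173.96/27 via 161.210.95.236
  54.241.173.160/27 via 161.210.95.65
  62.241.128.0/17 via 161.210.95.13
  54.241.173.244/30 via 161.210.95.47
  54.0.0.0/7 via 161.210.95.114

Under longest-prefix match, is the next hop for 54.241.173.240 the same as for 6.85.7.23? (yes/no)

no

54.241.173.240: longest match 54.241.160.0/19 -> 161.210.95.225
6.85.7.23: longest match 0.0.0.0/0 -> 161.210.95.172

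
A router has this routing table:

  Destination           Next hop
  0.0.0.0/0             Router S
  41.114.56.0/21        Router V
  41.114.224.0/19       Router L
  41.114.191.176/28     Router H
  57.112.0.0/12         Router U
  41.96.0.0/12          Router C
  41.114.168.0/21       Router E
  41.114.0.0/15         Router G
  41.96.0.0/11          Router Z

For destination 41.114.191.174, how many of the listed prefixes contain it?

3

Prefixes containing 41.114.191.174:
  0.0.0.0/0 (default, matches everything)
  41.96.0.0/11 (41.96.0.0 - 41.127.255.255)
  41.114.0.0/15 (41.114.0.0 - 41.115.255.255)
Total matching entries: 3.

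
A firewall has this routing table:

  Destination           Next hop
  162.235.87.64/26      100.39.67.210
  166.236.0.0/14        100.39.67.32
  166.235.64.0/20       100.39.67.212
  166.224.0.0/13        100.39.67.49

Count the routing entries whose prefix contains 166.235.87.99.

0

No listed prefix contains 166.235.87.99.
Total matching entries: 0.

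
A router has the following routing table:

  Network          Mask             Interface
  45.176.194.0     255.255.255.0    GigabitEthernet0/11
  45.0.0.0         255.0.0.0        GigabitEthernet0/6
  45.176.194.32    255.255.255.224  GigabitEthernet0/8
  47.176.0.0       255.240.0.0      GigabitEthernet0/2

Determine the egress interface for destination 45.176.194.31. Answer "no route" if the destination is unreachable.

GigabitEthernet0/11

Routes whose prefix contains 45.176.194.31:
  45.0.0.0/8 (45.0.0.0 - 45.255.255.255) -> GigabitEthernet0/6
  45.176.194.0/24 (45.176.194.0 - 45.176.194.255) -> GigabitEthernet0/11
More-specific entries that do NOT match:
  45.176.194.32/27 (45.176.194.32 - 45.176.194.63) does not contain 45.176.194.31
Longest matching prefix is /24 -> interface GigabitEthernet0/11.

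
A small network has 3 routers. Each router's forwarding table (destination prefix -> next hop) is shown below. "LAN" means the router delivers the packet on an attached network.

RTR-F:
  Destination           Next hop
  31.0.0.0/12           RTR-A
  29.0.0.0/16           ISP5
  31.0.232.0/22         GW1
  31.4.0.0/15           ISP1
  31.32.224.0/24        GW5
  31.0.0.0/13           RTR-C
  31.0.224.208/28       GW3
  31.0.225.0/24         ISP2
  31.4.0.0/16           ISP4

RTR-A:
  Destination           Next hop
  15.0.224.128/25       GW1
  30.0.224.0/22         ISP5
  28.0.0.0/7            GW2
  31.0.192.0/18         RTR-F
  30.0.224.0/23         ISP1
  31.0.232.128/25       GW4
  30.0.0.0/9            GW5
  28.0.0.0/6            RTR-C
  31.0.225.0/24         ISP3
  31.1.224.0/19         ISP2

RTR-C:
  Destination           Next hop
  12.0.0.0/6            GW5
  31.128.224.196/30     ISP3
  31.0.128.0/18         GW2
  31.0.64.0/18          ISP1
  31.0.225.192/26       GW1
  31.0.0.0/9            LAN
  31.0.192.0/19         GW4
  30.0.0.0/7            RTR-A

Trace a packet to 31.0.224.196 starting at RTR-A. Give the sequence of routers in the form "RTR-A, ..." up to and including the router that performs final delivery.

At RTR-A: longest match for 31.0.224.196 is 31.0.192.0/18 -> RTR-F
At RTR-F: longest match for 31.0.224.196 is 31.0.0.0/13 -> RTR-C
At RTR-C: longest match for 31.0.224.196 is 31.0.0.0/9 -> LAN

RTR-A, RTR-F, RTR-C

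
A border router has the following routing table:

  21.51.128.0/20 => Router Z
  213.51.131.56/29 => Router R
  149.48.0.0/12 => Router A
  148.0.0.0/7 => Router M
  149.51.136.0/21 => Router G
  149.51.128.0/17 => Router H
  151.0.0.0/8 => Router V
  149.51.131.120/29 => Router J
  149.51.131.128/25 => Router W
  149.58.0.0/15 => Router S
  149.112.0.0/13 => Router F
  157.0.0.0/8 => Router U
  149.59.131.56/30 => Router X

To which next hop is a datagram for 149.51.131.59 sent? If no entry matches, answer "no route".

Routes whose prefix contains 149.51.131.59:
  148.0.0.0/7 (148.0.0.0 - 149.255.255.255) -> Router M
  149.48.0.0/12 (149.48.0.0 - 149.63.255.255) -> Router A
  149.51.128.0/17 (149.51.128.0 - 149.51.255.255) -> Router H
More-specific entries that do NOT match:
  149.59.131.56/30 (149.59.131.56 - 149.59.131.59) does not contain 149.51.131.59
  213.51.131.56/29 (213.51.131.56 - 213.51.131.63) does not contain 149.51.131.59
  149.51.131.120/29 (149.51.131.120 - 149.51.131.127) does not contain 149.51.131.59
  149.51.131.128/25 (149.51.131.128 - 149.51.131.255) does not contain 149.51.131.59
  149.51.136.0/21 (149.51.136.0 - 149.51.143.255) does not contain 149.51.131.59
  21.51.128.0/20 (21.51.128.0 - 21.51.143.255) does not contain 149.51.131.59
Longest matching prefix is /17 -> next hop Router H.

Router H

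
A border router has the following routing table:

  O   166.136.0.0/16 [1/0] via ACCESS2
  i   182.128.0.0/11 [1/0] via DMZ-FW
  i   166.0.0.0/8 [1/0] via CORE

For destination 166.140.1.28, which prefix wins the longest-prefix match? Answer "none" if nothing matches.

Entries matching 166.140.1.28:
  166.0.0.0/8 (166.0.0.0 - 166.255.255.255)
Most specific is 166.0.0.0/8.

166.0.0.0/8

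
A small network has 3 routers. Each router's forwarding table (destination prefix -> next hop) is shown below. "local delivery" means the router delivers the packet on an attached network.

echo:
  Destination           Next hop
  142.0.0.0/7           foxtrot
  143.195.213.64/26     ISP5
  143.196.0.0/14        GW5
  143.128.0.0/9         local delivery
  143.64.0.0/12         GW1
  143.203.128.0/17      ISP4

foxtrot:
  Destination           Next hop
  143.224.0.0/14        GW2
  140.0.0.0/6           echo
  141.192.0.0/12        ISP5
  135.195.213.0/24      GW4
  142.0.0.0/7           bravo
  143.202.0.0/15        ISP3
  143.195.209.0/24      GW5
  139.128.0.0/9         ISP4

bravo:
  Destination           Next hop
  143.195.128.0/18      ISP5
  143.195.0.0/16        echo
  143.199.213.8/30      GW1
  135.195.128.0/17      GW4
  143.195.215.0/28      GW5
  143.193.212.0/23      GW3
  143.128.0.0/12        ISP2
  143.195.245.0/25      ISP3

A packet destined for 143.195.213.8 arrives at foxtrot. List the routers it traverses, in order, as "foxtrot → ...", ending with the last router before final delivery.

foxtrot → bravo → echo

At foxtrot: longest match for 143.195.213.8 is 142.0.0.0/7 -> bravo
At bravo: longest match for 143.195.213.8 is 143.195.0.0/16 -> echo
At echo: longest match for 143.195.213.8 is 143.128.0.0/9 -> local delivery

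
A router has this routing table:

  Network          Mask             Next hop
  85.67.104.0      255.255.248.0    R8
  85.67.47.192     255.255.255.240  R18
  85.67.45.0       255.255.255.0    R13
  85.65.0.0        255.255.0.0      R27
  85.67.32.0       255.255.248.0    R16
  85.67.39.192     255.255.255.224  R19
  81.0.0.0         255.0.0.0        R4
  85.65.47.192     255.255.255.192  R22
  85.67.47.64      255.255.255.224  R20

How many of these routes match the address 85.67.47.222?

0

No listed prefix contains 85.67.47.222.
Total matching entries: 0.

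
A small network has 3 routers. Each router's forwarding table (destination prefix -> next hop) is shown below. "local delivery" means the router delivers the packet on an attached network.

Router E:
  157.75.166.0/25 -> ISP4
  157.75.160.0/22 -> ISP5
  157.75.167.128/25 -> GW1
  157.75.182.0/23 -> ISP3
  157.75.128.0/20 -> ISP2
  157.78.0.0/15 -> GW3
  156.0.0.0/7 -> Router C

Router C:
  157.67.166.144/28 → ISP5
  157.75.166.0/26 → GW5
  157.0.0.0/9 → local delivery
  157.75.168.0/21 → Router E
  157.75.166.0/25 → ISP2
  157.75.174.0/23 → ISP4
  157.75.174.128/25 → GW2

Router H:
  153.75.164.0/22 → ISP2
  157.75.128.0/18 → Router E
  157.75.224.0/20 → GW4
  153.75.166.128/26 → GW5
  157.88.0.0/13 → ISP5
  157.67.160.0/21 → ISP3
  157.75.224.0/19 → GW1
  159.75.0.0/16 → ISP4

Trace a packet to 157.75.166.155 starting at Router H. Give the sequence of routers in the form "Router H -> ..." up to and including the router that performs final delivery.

Router H -> Router E -> Router C

At Router H: longest match for 157.75.166.155 is 157.75.128.0/18 -> Router E
At Router E: longest match for 157.75.166.155 is 156.0.0.0/7 -> Router C
At Router C: longest match for 157.75.166.155 is 157.0.0.0/9 -> local delivery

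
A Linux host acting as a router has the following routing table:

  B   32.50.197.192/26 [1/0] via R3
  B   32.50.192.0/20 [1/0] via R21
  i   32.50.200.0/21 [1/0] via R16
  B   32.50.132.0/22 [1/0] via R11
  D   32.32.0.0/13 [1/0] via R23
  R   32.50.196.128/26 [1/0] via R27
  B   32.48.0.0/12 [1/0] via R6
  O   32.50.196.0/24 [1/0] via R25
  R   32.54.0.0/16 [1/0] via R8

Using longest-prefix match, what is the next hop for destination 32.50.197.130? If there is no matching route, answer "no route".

Routes whose prefix contains 32.50.197.130:
  32.48.0.0/12 (32.48.0.0 - 32.63.255.255) -> R6
  32.50.192.0/20 (32.50.192.0 - 32.50.207.255) -> R21
More-specific entries that do NOT match:
  32.50.197.192/26 (32.50.197.192 - 32.50.197.255) does not contain 32.50.197.130
  32.50.196.128/26 (32.50.196.128 - 32.50.196.191) does not contain 32.50.197.130
  32.50.196.0/24 (32.50.196.0 - 32.50.196.255) does not contain 32.50.197.130
  32.50.132.0/22 (32.50.132.0 - 32.50.135.255) does not contain 32.50.197.130
  32.50.200.0/21 (32.50.200.0 - 32.50.207.255) does not contain 32.50.197.130
Longest matching prefix is /20 -> next hop R21.

R21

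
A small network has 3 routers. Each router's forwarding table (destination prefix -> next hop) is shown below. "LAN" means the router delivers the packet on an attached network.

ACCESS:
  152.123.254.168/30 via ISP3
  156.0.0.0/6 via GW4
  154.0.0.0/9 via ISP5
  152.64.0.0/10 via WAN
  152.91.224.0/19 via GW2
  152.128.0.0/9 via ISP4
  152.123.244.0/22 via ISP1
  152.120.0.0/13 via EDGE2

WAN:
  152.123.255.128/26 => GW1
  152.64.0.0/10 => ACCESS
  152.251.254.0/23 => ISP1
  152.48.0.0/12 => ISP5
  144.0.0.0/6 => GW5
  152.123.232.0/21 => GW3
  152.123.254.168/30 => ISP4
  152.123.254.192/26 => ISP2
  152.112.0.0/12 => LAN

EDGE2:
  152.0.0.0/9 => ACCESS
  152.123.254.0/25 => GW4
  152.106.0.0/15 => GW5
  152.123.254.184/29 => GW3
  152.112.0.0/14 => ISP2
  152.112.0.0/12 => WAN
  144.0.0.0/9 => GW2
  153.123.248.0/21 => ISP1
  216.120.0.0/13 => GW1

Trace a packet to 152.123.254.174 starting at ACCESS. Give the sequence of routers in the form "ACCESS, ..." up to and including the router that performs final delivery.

ACCESS, EDGE2, WAN

At ACCESS: longest match for 152.123.254.174 is 152.120.0.0/13 -> EDGE2
At EDGE2: longest match for 152.123.254.174 is 152.112.0.0/12 -> WAN
At WAN: longest match for 152.123.254.174 is 152.112.0.0/12 -> LAN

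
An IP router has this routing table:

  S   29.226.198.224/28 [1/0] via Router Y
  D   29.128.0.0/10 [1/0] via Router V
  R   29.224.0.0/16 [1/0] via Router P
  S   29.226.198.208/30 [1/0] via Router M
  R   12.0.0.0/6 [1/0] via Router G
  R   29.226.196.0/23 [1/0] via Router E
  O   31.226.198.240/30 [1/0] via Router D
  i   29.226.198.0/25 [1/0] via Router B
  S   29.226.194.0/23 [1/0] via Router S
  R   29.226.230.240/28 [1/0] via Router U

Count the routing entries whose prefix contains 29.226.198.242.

0

No listed prefix contains 29.226.198.242.
Total matching entries: 0.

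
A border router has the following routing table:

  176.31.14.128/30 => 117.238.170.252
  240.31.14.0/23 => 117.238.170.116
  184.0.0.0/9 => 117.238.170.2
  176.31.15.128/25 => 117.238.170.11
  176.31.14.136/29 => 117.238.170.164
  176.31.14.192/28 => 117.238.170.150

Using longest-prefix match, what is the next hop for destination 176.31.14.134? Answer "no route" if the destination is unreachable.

no route

No entry's prefix contains 176.31.14.134; there is no default route.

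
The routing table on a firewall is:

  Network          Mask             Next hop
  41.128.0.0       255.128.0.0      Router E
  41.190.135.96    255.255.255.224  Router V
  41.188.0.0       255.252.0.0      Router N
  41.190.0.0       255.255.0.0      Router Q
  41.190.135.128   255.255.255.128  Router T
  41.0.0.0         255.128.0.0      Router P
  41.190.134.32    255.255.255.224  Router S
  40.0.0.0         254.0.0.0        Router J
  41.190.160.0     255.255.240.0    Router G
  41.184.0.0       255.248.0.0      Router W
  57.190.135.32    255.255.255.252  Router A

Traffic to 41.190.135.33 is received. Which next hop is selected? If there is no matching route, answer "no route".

Routes whose prefix contains 41.190.135.33:
  40.0.0.0/7 (40.0.0.0 - 41.255.255.255) -> Router J
  41.128.0.0/9 (41.128.0.0 - 41.255.255.255) -> Router E
  41.184.0.0/13 (41.184.0.0 - 41.191.255.255) -> Router W
  41.188.0.0/14 (41.188.0.0 - 41.191.255.255) -> Router N
  41.190.0.0/16 (41.190.0.0 - 41.190.255.255) -> Router Q
More-specific entries that do NOT match:
  57.190.135.32/30 (57.190.135.32 - 57.190.135.35) does not contain 41.190.135.33
  41.190.135.96/27 (41.190.135.96 - 41.190.135.127) does not contain 41.190.135.33
  41.190.134.32/27 (41.190.134.32 - 41.190.134.63) does not contain 41.190.135.33
  41.190.135.128/25 (41.190.135.128 - 41.190.135.255) does not contain 41.190.135.33
  41.190.160.0/20 (41.190.160.0 - 41.190.175.255) does not contain 41.190.135.33
Longest matching prefix is /16 -> next hop Router Q.

Router Q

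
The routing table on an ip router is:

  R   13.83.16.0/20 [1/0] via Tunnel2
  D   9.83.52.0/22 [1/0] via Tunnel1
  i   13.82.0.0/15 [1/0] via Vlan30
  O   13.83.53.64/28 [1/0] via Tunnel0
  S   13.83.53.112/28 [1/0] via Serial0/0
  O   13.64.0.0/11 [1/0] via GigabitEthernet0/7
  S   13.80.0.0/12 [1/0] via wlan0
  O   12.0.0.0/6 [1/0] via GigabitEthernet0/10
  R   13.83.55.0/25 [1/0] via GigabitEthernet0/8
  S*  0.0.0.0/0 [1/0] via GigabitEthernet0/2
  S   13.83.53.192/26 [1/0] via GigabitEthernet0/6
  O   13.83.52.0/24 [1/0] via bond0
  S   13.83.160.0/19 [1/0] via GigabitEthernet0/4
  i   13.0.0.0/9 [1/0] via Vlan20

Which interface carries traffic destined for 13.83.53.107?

Vlan30

Routes whose prefix contains 13.83.53.107:
  0.0.0.0/0 (default, matches everything) -> GigabitEthernet0/2
  12.0.0.0/6 (12.0.0.0 - 15.255.255.255) -> GigabitEthernet0/10
  13.0.0.0/9 (13.0.0.0 - 13.127.255.255) -> Vlan20
  13.64.0.0/11 (13.64.0.0 - 13.95.255.255) -> GigabitEthernet0/7
  13.80.0.0/12 (13.80.0.0 - 13.95.255.255) -> wlan0
  13.82.0.0/15 (13.82.0.0 - 13.83.255.255) -> Vlan30
More-specific entries that do NOT match:
  13.83.53.64/28 (13.83.53.64 - 13.83.53.79) does not contain 13.83.53.107
  13.83.53.112/28 (13.83.53.112 - 13.83.53.127) does not contain 13.83.53.107
  13.83.53.192/26 (13.83.53.192 - 13.83.53.255) does not contain 13.83.53.107
  13.83.55.0/25 (13.83.55.0 - 13.83.55.127) does not contain 13.83.53.107
  13.83.52.0/24 (13.83.52.0 - 13.83.52.255) does not contain 13.83.53.107
  9.83.52.0/22 (9.83.52.0 - 9.83.55.255) does not contain 13.83.53.107
  13.83.16.0/20 (13.83.16.0 - 13.83.31.255) does not contain 13.83.53.107
  13.83.160.0/19 (13.83.160.0 - 13.83.191.255) does not contain 13.83.53.107
Longest matching prefix is /15 -> interface Vlan30.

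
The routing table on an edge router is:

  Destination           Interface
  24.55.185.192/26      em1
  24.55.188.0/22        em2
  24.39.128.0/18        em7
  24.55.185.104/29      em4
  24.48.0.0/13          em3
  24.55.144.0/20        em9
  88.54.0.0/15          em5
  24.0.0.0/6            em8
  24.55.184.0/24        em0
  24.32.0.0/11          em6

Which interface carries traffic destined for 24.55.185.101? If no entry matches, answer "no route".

Routes whose prefix contains 24.55.185.101:
  24.0.0.0/6 (24.0.0.0 - 27.255.255.255) -> em8
  24.32.0.0/11 (24.32.0.0 - 24.63.255.255) -> em6
  24.48.0.0/13 (24.48.0.0 - 24.55.255.255) -> em3
More-specific entries that do NOT match:
  24.55.185.104/29 (24.55.185.104 - 24.55.185.111) does not contain 24.55.185.101
  24.55.185.192/26 (24.55.185.192 - 24.55.185.255) does not contain 24.55.185.101
  24.55.184.0/24 (24.55.184.0 - 24.55.184.255) does not contain 24.55.185.101
  24.55.188.0/22 (24.55.188.0 - 24.55.191.255) does not contain 24.55.185.101
  24.55.144.0/20 (24.55.144.0 - 24.55.159.255) does not contain 24.55.185.101
  24.39.128.0/18 (24.39.128.0 - 24.39.191.255) does not contain 24.55.185.101
  88.54.0.0/15 (88.54.0.0 - 88.55.255.255) does not contain 24.55.185.101
Longest matching prefix is /13 -> interface em3.

em3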